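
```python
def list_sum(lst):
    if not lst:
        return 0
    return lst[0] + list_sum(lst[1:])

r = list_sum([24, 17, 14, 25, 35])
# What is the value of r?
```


list_sum([24, 17, 14, 25, 35])
= 24 + list_sum([17, 14, 25, 35])
= 24 + 17 + list_sum([14, 25, 35])
= 24 + 17 + 14 + list_sum([25, 35])
= 24 + 17 + 14 + 25 + list_sum([35])
= 24 + 17 + 14 + 25 + 35 + list_sum([])
= 24 + 17 + 14 + 25 + 35 + 0
= 115


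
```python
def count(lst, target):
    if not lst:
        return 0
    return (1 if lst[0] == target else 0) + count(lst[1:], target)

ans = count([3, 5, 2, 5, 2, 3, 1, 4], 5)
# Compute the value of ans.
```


count([3, 5, 2, 5, 2, 3, 1, 4], 5)
lst[0]=3 != 5: 0 + count([5, 2, 5, 2, 3, 1, 4], 5)
lst[0]=5 == 5: 1 + count([2, 5, 2, 3, 1, 4], 5)
lst[0]=2 != 5: 0 + count([5, 2, 3, 1, 4], 5)
lst[0]=5 == 5: 1 + count([2, 3, 1, 4], 5)
lst[0]=2 != 5: 0 + count([3, 1, 4], 5)
lst[0]=3 != 5: 0 + count([1, 4], 5)
lst[0]=1 != 5: 0 + count([4], 5)
lst[0]=4 != 5: 0 + count([], 5)
= 2


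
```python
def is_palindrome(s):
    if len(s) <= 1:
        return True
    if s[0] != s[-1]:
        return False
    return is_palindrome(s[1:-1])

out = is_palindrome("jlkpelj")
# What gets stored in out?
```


is_palindrome("jlkpelj")
"jlkpelj": s[0]='j' == s[-1]='j' -> is_palindrome("lkpel")
"lkpel": s[0]='l' == s[-1]='l' -> is_palindrome("kpe")
"kpe": s[0]='k' != s[-1]='e' -> False
= False


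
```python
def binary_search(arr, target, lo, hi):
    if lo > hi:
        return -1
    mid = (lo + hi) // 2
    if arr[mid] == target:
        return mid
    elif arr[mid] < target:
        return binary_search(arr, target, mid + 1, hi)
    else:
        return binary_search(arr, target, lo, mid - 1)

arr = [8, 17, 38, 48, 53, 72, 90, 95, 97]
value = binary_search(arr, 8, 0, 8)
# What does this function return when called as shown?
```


binary_search(arr, 8, 0, 8)
lo=0, hi=8, mid=4, arr[mid]=53
53 > 8, search left half
lo=0, hi=3, mid=1, arr[mid]=17
17 > 8, search left half
lo=0, hi=0, mid=0, arr[mid]=8
arr[0] == 8, found at index 0
= 0


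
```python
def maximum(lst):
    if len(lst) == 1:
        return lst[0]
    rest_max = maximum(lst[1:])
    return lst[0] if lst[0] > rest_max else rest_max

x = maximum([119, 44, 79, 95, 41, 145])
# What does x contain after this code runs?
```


maximum([119, 44, 79, 95, 41, 145])
= compare 119 with maximum([44, 79, 95, 41, 145])
= compare 44 with maximum([79, 95, 41, 145])
= compare 79 with maximum([95, 41, 145])
= compare 95 with maximum([41, 145])
= compare 41 with maximum([145])
Base: maximum([145]) = 145
compare 41 with 145: max = 145
compare 95 with 145: max = 145
compare 79 with 145: max = 145
compare 44 with 145: max = 145
compare 119 with 145: max = 145
= 145


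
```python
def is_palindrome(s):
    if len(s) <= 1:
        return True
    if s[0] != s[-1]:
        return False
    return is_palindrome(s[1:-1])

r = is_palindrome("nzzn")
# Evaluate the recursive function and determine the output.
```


is_palindrome("nzzn")
"nzzn": s[0]='n' == s[-1]='n' -> is_palindrome("zz")
"zz": s[0]='z' == s[-1]='z' -> is_palindrome("")
"": len <= 1 -> True
= True


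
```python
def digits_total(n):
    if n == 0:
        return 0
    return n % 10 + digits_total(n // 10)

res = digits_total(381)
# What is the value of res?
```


digits_total(381)
= 1 + digits_total(38)
= 1 + 8 + digits_total(3)
= 1 + 8 + 3 + digits_total(0)
= 1 + 8 + 3 + 0
= 12


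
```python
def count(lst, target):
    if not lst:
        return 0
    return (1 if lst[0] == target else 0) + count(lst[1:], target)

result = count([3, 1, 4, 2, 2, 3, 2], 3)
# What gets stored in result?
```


count([3, 1, 4, 2, 2, 3, 2], 3)
lst[0]=3 == 3: 1 + count([1, 4, 2, 2, 3, 2], 3)
lst[0]=1 != 3: 0 + count([4, 2, 2, 3, 2], 3)
lst[0]=4 != 3: 0 + count([2, 2, 3, 2], 3)
lst[0]=2 != 3: 0 + count([2, 3, 2], 3)
lst[0]=2 != 3: 0 + count([3, 2], 3)
lst[0]=3 == 3: 1 + count([2], 3)
lst[0]=2 != 3: 0 + count([], 3)
= 2


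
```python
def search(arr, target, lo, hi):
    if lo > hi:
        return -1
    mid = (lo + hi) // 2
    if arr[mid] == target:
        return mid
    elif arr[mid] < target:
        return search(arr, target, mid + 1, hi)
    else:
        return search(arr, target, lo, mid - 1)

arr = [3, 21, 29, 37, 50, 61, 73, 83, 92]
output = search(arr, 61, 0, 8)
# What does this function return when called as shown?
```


search(arr, 61, 0, 8)
lo=0, hi=8, mid=4, arr[mid]=50
50 < 61, search right half
lo=5, hi=8, mid=6, arr[mid]=73
73 > 61, search left half
lo=5, hi=5, mid=5, arr[mid]=61
arr[5] == 61, found at index 5
= 5


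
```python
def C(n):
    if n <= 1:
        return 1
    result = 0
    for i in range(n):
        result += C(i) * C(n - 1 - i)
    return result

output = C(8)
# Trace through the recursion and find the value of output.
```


C(8)
= sum of C(i) * C(8-1-i) for i in 0..7
First compute sub-values bottom-up:
  C(0) = 1, C(1) = 1
  C(2) = 1*1 + 1*1 = 2
  C(3) = 1*2 + 1*1 + 2*1 = 5
  C(4) = 1*5 + 1*2 + 2*1 + 5*1 = 14
  C(5) = 1*14 + 1*5 + 2*2 + 5*1 + 14*1 = 42
  C(6) = 1*42 + 1*14 + 2*5 + 5*2 + 14*1 + 42*1 = 132
  C(7) = 1*132 + 1*42 + 2*14 + 5*5 + 14*2 + 42*1 + 132*1 = 429
Now C(8):
  C(0)*C(7) = 1*429 = 429
  C(1)*C(6) = 1*132 = 132
  C(2)*C(5) = 2*42 = 84
  C(3)*C(4) = 5*14 = 70
  C(4)*C(3) = 14*5 = 70
  C(5)*C(2) = 42*2 = 84
  C(6)*C(1) = 132*1 = 132
  C(7)*C(0) = 429*1 = 429
= 429 + 132 + 84 + 70 + 70 + 84 + 132 + 429
= 1430


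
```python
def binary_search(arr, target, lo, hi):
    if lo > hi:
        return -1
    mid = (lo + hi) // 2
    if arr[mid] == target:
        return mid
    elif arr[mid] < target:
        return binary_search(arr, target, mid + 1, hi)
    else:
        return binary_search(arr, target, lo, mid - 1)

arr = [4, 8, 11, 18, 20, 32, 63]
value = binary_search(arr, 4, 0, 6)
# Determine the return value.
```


binary_search(arr, 4, 0, 6)
lo=0, hi=6, mid=3, arr[mid]=18
18 > 4, search left half
lo=0, hi=2, mid=1, arr[mid]=8
8 > 4, search left half
lo=0, hi=0, mid=0, arr[mid]=4
arr[0] == 4, found at index 0
= 0


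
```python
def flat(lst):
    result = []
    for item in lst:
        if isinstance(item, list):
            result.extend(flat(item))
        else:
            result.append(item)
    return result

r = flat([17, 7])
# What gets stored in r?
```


flat([17, 7])
Processing each element:
  17 is not a list -> append 17
  7 is not a list -> append 7
= [17, 7]


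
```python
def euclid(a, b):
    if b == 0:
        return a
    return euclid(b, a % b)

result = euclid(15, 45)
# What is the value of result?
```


euclid(15, 45)
= euclid(45, 15 % 45) = euclid(45, 15)
= euclid(15, 45 % 15) = euclid(15, 0)
b == 0, return a = 15


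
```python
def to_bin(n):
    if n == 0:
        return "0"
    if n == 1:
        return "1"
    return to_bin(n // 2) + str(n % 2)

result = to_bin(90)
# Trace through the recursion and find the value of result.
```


to_bin(90)
= to_bin(45) + "0"
= to_bin(22) + "1" + "0"
= to_bin(11) + "0" + "1" + "0"
= to_bin(5) + "1" + "0" + "1" + "0"
= to_bin(2) + "1" + "1" + "0" + "1" + "0"
= to_bin(1) + "0" + "1" + "1" + "0" + "1" + "0"
= "1" + "0" + "1" + "1" + "0" + "1" + "0"
= "1011010"


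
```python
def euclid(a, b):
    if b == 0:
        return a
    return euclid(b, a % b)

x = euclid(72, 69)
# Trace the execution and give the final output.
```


euclid(72, 69)
= euclid(69, 72 % 69) = euclid(69, 3)
= euclid(3, 69 % 3) = euclid(3, 0)
b == 0, return a = 3


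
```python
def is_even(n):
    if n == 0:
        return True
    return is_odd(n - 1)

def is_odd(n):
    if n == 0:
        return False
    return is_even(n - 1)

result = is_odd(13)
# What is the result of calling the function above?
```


is_odd(13)
= is_even(12)
= is_odd(11)
= is_even(10)
= is_odd(9)
= is_even(8)
= is_odd(7)
= is_even(6)
= is_odd(5)
= is_even(4)
= is_odd(3)
= is_even(2)
= is_odd(1)
= is_even(0)
n == 0: return True
= True


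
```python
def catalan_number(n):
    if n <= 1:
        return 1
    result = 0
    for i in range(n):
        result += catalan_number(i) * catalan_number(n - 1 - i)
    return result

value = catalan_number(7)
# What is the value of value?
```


catalan_number(7)
= sum of catalan_number(i) * catalan_number(7-1-i) for i in 0..6
First compute sub-values bottom-up:
  catalan_number(0) = 1, catalan_number(1) = 1
  catalan_number(2) = 1*1 + 1*1 = 2
  catalan_number(3) = 1*2 + 1*1 + 2*1 = 5
  catalan_number(4) = 1*5 + 1*2 + 2*1 + 5*1 = 14
  catalan_number(5) = 1*14 + 1*5 + 2*2 + 5*1 + 14*1 = 42
  catalan_number(6) = 1*42 + 1*14 + 2*5 + 5*2 + 14*1 + 42*1 = 132
Now catalan_number(7):
  catalan_number(0)*catalan_number(6) = 1*132 = 132
  catalan_number(1)*catalan_number(5) = 1*42 = 42
  catalan_number(2)*catalan_number(4) = 2*14 = 28
  catalan_number(3)*catalan_number(3) = 5*5 = 25
  catalan_number(4)*catalan_number(2) = 14*2 = 28
  catalan_number(5)*catalan_number(1) = 42*1 = 42
  catalan_number(6)*catalan_number(0) = 132*1 = 132
= 132 + 42 + 28 + 25 + 28 + 42 + 132
= 429


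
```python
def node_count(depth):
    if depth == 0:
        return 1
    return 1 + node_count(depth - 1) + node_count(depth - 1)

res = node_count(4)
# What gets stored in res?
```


node_count(4)
= 1 + node_count(3) + node_count(3)
= 1 + 2 * node_count(3)
node_count(k) = 2^(k+1) - 1
node_count(0) = 1
node_count(1) = 3
node_count(2) = 7
node_count(3) = 15
node_count(4) = 31
node_count(4) = 2^5 - 1 = 31


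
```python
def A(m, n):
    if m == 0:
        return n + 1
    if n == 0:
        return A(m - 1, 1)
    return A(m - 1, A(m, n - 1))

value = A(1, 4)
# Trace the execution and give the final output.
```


A(1, 4)
= A(0, A(1, 3))
First compute A(1, 3) = 5
= A(0, 5)
= 6


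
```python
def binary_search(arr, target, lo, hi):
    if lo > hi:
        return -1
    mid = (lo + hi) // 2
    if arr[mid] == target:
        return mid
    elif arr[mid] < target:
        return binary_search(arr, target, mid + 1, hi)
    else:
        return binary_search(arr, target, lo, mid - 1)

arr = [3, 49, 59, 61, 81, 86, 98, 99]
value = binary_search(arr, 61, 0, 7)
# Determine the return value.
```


binary_search(arr, 61, 0, 7)
lo=0, hi=7, mid=3, arr[mid]=61
arr[3] == 61, found at index 3
= 3


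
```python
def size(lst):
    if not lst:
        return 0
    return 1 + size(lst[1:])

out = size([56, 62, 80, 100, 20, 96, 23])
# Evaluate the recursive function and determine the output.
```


size([56, 62, 80, 100, 20, 96, 23])
= 1 + size([62, 80, 100, 20, 96, 23])
= 1 + 1 + size([80, 100, 20, 96, 23])
= 1 + 1 + 1 + size([100, 20, 96, 23])
= 1 + 1 + 1 + 1 + size([20, 96, 23])
= 1 + 1 + 1 + 1 + 1 + size([96, 23])
= 1 + 1 + 1 + 1 + 1 + 1 + size([23])
= 1 + 1 + 1 + 1 + 1 + 1 + 1 + size([])
= 1 + 1 + 1 + 1 + 1 + 1 + 1 + 0
= 7


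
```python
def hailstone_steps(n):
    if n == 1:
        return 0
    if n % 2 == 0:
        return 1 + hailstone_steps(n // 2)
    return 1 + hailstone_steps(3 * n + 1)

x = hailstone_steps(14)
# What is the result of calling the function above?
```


hailstone_steps(14)
14 is even -> hailstone_steps(7)
7 is odd -> 3*7+1 = 22 -> hailstone_steps(22)
22 is even -> hailstone_steps(11)
11 is odd -> 3*11+1 = 34 -> hailstone_steps(34)
34 is even -> hailstone_steps(17)
17 is odd -> 3*17+1 = 52 -> hailstone_steps(52)
52 is even -> hailstone_steps(26)
26 is even -> hailstone_steps(13)
13 is odd -> 3*13+1 = 40 -> hailstone_steps(40)
40 is even -> hailstone_steps(20)
20 is even -> hailstone_steps(10)
10 is even -> hailstone_steps(5)
5 is odd -> 3*5+1 = 16 -> hailstone_steps(16)
16 is even -> hailstone_steps(8)
8 is even -> hailstone_steps(4)
4 is even -> hailstone_steps(2)
2 is even -> hailstone_steps(1)
Reached 1 after 17 steps
= 17


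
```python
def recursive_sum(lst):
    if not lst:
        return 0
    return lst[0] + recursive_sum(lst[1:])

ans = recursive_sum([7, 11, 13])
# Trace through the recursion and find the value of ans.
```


recursive_sum([7, 11, 13])
= 7 + recursive_sum([11, 13])
= 7 + 11 + recursive_sum([13])
= 7 + 11 + 13 + recursive_sum([])
= 7 + 11 + 13 + 0
= 31


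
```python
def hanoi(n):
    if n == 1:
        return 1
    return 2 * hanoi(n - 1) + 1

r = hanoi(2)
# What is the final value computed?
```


hanoi(2)
= 2 * hanoi(1) + 1
Now compute bottom-up:
hanoi(1) = 1
hanoi(2) = 2 * 1 + 1 = 3
= 3


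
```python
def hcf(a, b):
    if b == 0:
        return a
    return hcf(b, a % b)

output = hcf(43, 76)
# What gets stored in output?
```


hcf(43, 76)
= hcf(76, 43 % 76) = hcf(76, 43)
= hcf(43, 76 % 43) = hcf(43, 33)
= hcf(33, 43 % 33) = hcf(33, 10)
= hcf(10, 33 % 10) = hcf(10, 3)
= hcf(3, 10 % 3) = hcf(3, 1)
= hcf(1, 3 % 1) = hcf(1, 0)
b == 0, return a = 1


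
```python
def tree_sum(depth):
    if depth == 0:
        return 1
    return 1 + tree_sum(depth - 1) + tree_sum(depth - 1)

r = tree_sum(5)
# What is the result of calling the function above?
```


tree_sum(5)
= 1 + tree_sum(4) + tree_sum(4)
= 1 + 2 * tree_sum(4)
tree_sum(k) = 2^(k+1) - 1
tree_sum(0) = 1
tree_sum(1) = 3
tree_sum(2) = 7
tree_sum(3) = 15
tree_sum(4) = 31
tree_sum(5) = 2^6 - 1 = 63


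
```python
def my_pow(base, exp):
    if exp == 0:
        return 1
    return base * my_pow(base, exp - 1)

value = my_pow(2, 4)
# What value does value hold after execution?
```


my_pow(2, 4)
= 2 * my_pow(2, 3)
= 2 * 2 * my_pow(2, 2)
= 2 * 2 * 2 * my_pow(2, 1)
= 2 * 2 * 2 * 2 * my_pow(2, 0)
= 2 * 2 * 2 * 2 * 1
= 16


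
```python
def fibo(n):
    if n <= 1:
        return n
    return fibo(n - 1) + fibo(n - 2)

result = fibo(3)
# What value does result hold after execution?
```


fibo(3)
= fibo(2) + fibo(1)
Computing bottom-up: fibo(0)=0, fibo(1)=1, fibo(2)=1, fibo(3)=2
= 2


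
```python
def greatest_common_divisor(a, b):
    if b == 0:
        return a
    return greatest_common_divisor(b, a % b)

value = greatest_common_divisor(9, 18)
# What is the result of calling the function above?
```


greatest_common_divisor(9, 18)
= greatest_common_divisor(18, 9 % 18) = greatest_common_divisor(18, 9)
= greatest_common_divisor(9, 18 % 9) = greatest_common_divisor(9, 0)
b == 0, return a = 9


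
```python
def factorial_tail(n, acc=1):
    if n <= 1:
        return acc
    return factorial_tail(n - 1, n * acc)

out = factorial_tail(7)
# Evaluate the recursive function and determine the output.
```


factorial_tail(7, 1)
= factorial_tail(6, 7 * 1) = factorial_tail(6, 7)
= factorial_tail(5, 6 * 7) = factorial_tail(5, 42)
= factorial_tail(4, 5 * 42) = factorial_tail(4, 210)
= factorial_tail(3, 4 * 210) = factorial_tail(3, 840)
= factorial_tail(2, 3 * 840) = factorial_tail(2, 2520)
= factorial_tail(1, 2 * 2520) = factorial_tail(1, 5040)
n <= 1, return acc = 5040


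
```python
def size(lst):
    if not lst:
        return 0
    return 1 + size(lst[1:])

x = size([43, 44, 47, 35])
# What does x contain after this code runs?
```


size([43, 44, 47, 35])
= 1 + size([44, 47, 35])
= 1 + 1 + size([47, 35])
= 1 + 1 + 1 + size([35])
= 1 + 1 + 1 + 1 + size([])
= 1 + 1 + 1 + 1 + 0
= 4


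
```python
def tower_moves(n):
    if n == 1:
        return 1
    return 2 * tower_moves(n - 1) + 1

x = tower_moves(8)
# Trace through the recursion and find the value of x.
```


tower_moves(8)
= 2 * tower_moves(7) + 1
= 2 * (2 * tower_moves(6) + 1) + 1
= 2 * (2 * (2 * tower_moves(5) + 1) + 1) + 1
= 2 * (2 * (2 * (2 * tower_moves(4) + 1) + 1) + 1) + 1
= 2 * (2 * (2 * (2 * (2 * tower_moves(3) + 1) + 1) + 1) + 1) + 1
= 2 * (2 * (2 * (2 * (2 * (2 * tower_moves(2) + 1) + 1) + 1) + 1) + 1) + 1
= 2 * (2 * (2 * (2 * (2 * (2 * (2 * tower_moves(1) + 1) + 1) + 1) + 1) + 1) + 1) + 1
Now compute bottom-up:
tower_moves(1) = 1
tower_moves(2) = 2 * 1 + 1 = 3
tower_moves(3) = 2 * 3 + 1 = 7
tower_moves(4) = 2 * 7 + 1 = 15
tower_moves(5) = 2 * 15 + 1 = 31
tower_moves(6) = 2 * 31 + 1 = 63
tower_moves(7) = 2 * 63 + 1 = 127
tower_moves(8) = 2 * 127 + 1 = 255
= 255


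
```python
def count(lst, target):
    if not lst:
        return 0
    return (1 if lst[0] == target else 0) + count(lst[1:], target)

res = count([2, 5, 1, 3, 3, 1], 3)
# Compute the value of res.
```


count([2, 5, 1, 3, 3, 1], 3)
lst[0]=2 != 3: 0 + count([5, 1, 3, 3, 1], 3)
lst[0]=5 != 3: 0 + count([1, 3, 3, 1], 3)
lst[0]=1 != 3: 0 + count([3, 3, 1], 3)
lst[0]=3 == 3: 1 + count([3, 1], 3)
lst[0]=3 == 3: 1 + count([1], 3)
lst[0]=1 != 3: 0 + count([], 3)
= 2


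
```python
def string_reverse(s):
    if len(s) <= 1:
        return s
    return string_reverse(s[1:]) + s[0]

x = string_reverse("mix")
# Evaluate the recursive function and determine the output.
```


string_reverse("mix")
= string_reverse("ix") + "m"
= string_reverse("x") + "i" + "m"
= "x" + "i" + "m"
= "xim"


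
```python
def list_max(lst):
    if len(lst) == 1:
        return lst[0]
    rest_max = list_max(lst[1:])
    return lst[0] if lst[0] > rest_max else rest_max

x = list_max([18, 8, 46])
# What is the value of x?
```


list_max([18, 8, 46])
= compare 18 with list_max([8, 46])
= compare 8 with list_max([46])
Base: list_max([46]) = 46
compare 8 with 46: max = 46
compare 18 with 46: max = 46
= 46


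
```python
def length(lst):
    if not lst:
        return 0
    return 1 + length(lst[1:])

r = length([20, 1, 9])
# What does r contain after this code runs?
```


length([20, 1, 9])
= 1 + length([1, 9])
= 1 + 1 + length([9])
= 1 + 1 + 1 + length([])
= 1 + 1 + 1 + 0
= 3


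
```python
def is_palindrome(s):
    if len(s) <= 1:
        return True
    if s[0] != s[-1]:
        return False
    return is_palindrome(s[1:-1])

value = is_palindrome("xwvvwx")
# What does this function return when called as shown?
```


is_palindrome("xwvvwx")
"xwvvwx": s[0]='x' == s[-1]='x' -> is_palindrome("wvvw")
"wvvw": s[0]='w' == s[-1]='w' -> is_palindrome("vv")
"vv": s[0]='v' == s[-1]='v' -> is_palindrome("")
"": len <= 1 -> True
= True


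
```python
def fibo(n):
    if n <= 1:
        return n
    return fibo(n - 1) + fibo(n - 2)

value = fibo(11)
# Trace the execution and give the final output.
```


fibo(11)
= fibo(10) + fibo(9)
= (fibo(9) + fibo(8)) + fibo(9)
Computing bottom-up: fibo(0)=0, fibo(1)=1, fibo(2)=1, fibo(3)=2, fibo(4)=3, fibo(5)=5, fibo(6)=8, fibo(7)=13, fibo(8)=21, fibo(9)=34, fibo(10)=55, fibo(11)=89
= 89


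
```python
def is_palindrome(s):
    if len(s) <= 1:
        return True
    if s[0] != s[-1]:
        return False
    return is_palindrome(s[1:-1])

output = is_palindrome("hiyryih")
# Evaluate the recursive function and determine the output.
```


is_palindrome("hiyryih")
"hiyryih": s[0]='h' == s[-1]='h' -> is_palindrome("iyryi")
"iyryi": s[0]='i' == s[-1]='i' -> is_palindrome("yry")
"yry": s[0]='y' == s[-1]='y' -> is_palindrome("r")
"r": len <= 1 -> True
= True


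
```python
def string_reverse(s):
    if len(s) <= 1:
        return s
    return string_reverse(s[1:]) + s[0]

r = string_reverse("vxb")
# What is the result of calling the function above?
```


string_reverse("vxb")
= string_reverse("xb") + "v"
= string_reverse("b") + "x" + "v"
= "b" + "x" + "v"
= "bxv"


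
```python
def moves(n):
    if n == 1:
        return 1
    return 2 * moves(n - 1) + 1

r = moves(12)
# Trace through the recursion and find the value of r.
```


moves(12)
= 2 * moves(11) + 1
= 2 * (2 * moves(10) + 1) + 1
= 2 * (2 * (2 * moves(9) + 1) + 1) + 1
= 2 * (2 * (2 * (2 * moves(8) + 1) + 1) + 1) + 1
= 2 * (2 * (2 * (2 * (2 * moves(7) + 1) + 1) + 1) + 1) + 1
= 2 * (2 * (2 * (2 * (2 * (2 * moves(6) + 1) + 1) + 1) + 1) + 1) + 1
= 2 * (2 * (2 * (2 * (2 * (2 * (2 * moves(5) + 1) + 1) + 1) + 1) + 1) + 1) + 1
= 2 * (2 * (2 * (2 * (2 * (2 * (2 * (2 * moves(4) + 1) + 1) + 1) + 1) + 1) + 1) + 1) + 1
= 2 * (2 * (2 * (2 * (2 * (2 * (2 * (2 * (2 * moves(3) + 1) + 1) + 1) + 1) + 1) + 1) + 1) + 1) + 1
= 2 * (2 * (2 * (2 * (2 * (2 * (2 * (2 * (2 * (2 * moves(2) + 1) + 1) + 1) + 1) + 1) + 1) + 1) + 1) + 1) + 1
= 2 * (2 * (2 * (2 * (2 * (2 * (2 * (2 * (2 * (2 * (2 * moves(1) + 1) + 1) + 1) + 1) + 1) + 1) + 1) + 1) + 1) + 1) + 1
Now compute bottom-up:
moves(1) = 1
moves(2) = 2 * 1 + 1 = 3
moves(3) = 2 * 3 + 1 = 7
moves(4) = 2 * 7 + 1 = 15
moves(5) = 2 * 15 + 1 = 31
moves(6) = 2 * 31 + 1 = 63
moves(7) = 2 * 63 + 1 = 127
moves(8) = 2 * 127 + 1 = 255
moves(9) = 2 * 255 + 1 = 511
moves(10) = 2 * 511 + 1 = 1023
moves(11) = 2 * 1023 + 1 = 2047
moves(12) = 2 * 2047 + 1 = 4095
= 4095


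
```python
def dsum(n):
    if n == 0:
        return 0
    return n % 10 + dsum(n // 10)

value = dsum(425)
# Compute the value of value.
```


dsum(425)
= 5 + dsum(42)
= 5 + 2 + dsum(4)
= 5 + 2 + 4 + dsum(0)
= 5 + 2 + 4 + 0
= 11


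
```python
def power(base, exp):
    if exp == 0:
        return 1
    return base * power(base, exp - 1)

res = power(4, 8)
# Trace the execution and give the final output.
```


power(4, 8)
= 4 * power(4, 7)
= 4 * 4 * power(4, 6)
= 4 * 4 * 4 * power(4, 5)
= 4 * 4 * 4 * 4 * power(4, 4)
= 4 * 4 * 4 * 4 * 4 * power(4, 3)
= 4 * 4 * 4 * 4 * 4 * 4 * power(4, 2)
= 4 * 4 * 4 * 4 * 4 * 4 * 4 * power(4, 1)
= 4 * 4 * 4 * 4 * 4 * 4 * 4 * 4 * power(4, 0)
= 4 * 4 * 4 * 4 * 4 * 4 * 4 * 4 * 1
= 65536


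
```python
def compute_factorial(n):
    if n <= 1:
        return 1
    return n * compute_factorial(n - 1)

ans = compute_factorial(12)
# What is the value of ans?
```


compute_factorial(12)
= 12 * compute_factorial(11)
= 12 * 11 * compute_factorial(10)
= 12 * 11 * 10 * compute_factorial(9)
= 12 * 11 * 10 * 9 * compute_factorial(8)
= 12 * 11 * 10 * 9 * 8 * compute_factorial(7)
= 12 * 11 * 10 * 9 * 8 * 7 * compute_factorial(6)
= 12 * 11 * 10 * 9 * 8 * 7 * 6 * compute_factorial(5)
= 12 * 11 * 10 * 9 * 8 * 7 * 6 * 5 * compute_factorial(4)
= 12 * 11 * 10 * 9 * 8 * 7 * 6 * 5 * 4 * compute_factorial(3)
= 12 * 11 * 10 * 9 * 8 * 7 * 6 * 5 * 4 * 3 * compute_factorial(2)
= 12 * 11 * 10 * 9 * 8 * 7 * 6 * 5 * 4 * 3 * 2 * compute_factorial(1)
= 12 * 11 * 10 * 9 * 8 * 7 * 6 * 5 * 4 * 3 * 2 * 1
= 479001600


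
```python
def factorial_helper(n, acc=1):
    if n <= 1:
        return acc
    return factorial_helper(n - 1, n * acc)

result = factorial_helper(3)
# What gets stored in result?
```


factorial_helper(3, 1)
= factorial_helper(2, 3 * 1) = factorial_helper(2, 3)
= factorial_helper(1, 2 * 3) = factorial_helper(1, 6)
n <= 1, return acc = 6


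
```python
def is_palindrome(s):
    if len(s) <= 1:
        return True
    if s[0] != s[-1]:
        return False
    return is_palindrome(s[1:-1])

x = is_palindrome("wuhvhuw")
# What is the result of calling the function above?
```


is_palindrome("wuhvhuw")
"wuhvhuw": s[0]='w' == s[-1]='w' -> is_palindrome("uhvhu")
"uhvhu": s[0]='u' == s[-1]='u' -> is_palindrome("hvh")
"hvh": s[0]='h' == s[-1]='h' -> is_palindrome("v")
"v": len <= 1 -> True
= True


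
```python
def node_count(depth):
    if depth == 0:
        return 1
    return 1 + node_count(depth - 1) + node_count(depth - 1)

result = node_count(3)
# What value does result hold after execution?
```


node_count(3)
= 1 + node_count(2) + node_count(2)
= 1 + 2 * node_count(2)
node_count(k) = 2^(k+1) - 1
node_count(0) = 1
node_count(1) = 3
node_count(2) = 7
node_count(3) = 15
node_count(3) = 2^4 - 1 = 15


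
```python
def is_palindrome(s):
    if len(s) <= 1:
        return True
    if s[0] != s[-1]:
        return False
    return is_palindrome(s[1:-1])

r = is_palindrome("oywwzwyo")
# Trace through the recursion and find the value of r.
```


is_palindrome("oywwzwyo")
"oywwzwyo": s[0]='o' == s[-1]='o' -> is_palindrome("ywwzwy")
"ywwzwy": s[0]='y' == s[-1]='y' -> is_palindrome("wwzw")
"wwzw": s[0]='w' == s[-1]='w' -> is_palindrome("wz")
"wz": s[0]='w' != s[-1]='z' -> False
= False


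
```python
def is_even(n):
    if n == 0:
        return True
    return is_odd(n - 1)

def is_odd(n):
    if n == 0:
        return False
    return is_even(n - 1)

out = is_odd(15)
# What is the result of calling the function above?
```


is_odd(15)
= is_even(14)
= is_odd(13)
= is_even(12)
= is_odd(11)
= is_even(10)
= is_odd(9)
= is_even(8)
= is_odd(7)
= is_even(6)
= is_odd(5)
= is_even(4)
= is_odd(3)
= is_even(2)
= is_odd(1)
= is_even(0)
n == 0: return True
= True


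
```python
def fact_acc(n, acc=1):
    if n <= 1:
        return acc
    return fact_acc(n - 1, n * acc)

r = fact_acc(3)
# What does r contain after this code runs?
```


fact_acc(3, 1)
= fact_acc(2, 3 * 1) = fact_acc(2, 3)
= fact_acc(1, 2 * 3) = fact_acc(1, 6)
n <= 1, return acc = 6


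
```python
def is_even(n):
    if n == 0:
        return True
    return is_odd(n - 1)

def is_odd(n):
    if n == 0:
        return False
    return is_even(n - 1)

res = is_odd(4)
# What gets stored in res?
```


is_odd(4)
= is_even(3)
= is_odd(2)
= is_even(1)
= is_odd(0)
n == 0: return False
= False


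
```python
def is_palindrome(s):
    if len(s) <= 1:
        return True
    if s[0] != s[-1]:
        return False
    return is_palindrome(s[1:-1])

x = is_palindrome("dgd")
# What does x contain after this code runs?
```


is_palindrome("dgd")
"dgd": s[0]='d' == s[-1]='d' -> is_palindrome("g")
"g": len <= 1 -> True
= True


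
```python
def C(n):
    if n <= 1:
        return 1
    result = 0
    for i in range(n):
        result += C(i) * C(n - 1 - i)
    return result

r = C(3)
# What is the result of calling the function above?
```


C(3)
= sum of C(i) * C(3-1-i) for i in 0..2
First compute sub-values bottom-up:
  C(0) = 1, C(1) = 1
  C(2) = 1*1 + 1*1 = 2
Now C(3):
  C(0)*C(2) = 1*2 = 2
  C(1)*C(1) = 1*1 = 1
  C(2)*C(0) = 2*1 = 2
= 2 + 1 + 2
= 5


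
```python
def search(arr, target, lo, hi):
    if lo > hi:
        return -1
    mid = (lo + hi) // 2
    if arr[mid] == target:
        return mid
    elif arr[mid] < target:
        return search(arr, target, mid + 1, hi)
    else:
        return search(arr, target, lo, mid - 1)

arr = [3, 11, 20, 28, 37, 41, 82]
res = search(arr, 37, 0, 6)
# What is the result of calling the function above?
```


search(arr, 37, 0, 6)
lo=0, hi=6, mid=3, arr[mid]=28
28 < 37, search right half
lo=4, hi=6, mid=5, arr[mid]=41
41 > 37, search left half
lo=4, hi=4, mid=4, arr[mid]=37
arr[4] == 37, found at index 4
= 4


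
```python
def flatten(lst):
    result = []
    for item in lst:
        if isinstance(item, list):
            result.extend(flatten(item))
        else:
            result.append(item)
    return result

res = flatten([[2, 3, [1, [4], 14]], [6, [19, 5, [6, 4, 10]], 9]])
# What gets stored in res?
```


flatten([[2, 3, [1, [4], 14]], [6, [19, 5, [6, 4, 10]], 9]])
Processing each element:
  [2, 3, [1, [4], 14]] is a list -> flatten recursively -> [2, 3, 1, 4, 14]
  [6, [19, 5, [6, 4, 10]], 9] is a list -> flatten recursively -> [6, 19, 5, 6, 4, 10, 9]
= [2, 3, 1, 4, 14, 6, 19, 5, 6, 4, 10, 9]


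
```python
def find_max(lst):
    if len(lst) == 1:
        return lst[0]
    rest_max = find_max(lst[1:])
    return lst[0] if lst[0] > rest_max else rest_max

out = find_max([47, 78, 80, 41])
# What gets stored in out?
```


find_max([47, 78, 80, 41])
= compare 47 with find_max([78, 80, 41])
= compare 78 with find_max([80, 41])
= compare 80 with find_max([41])
Base: find_max([41]) = 41
compare 80 with 41: max = 80
compare 78 with 80: max = 80
compare 47 with 80: max = 80
= 80


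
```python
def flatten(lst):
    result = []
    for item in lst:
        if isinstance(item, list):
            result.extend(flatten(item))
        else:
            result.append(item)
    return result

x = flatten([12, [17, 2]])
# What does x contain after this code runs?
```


flatten([12, [17, 2]])
Processing each element:
  12 is not a list -> append 12
  [17, 2] is a list -> flatten recursively -> [17, 2]
= [12, 17, 2]


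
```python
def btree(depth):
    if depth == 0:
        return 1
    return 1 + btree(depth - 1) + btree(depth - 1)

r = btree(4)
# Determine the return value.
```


btree(4)
= 1 + btree(3) + btree(3)
= 1 + 2 * btree(3)
btree(k) = 2^(k+1) - 1
btree(0) = 1
btree(1) = 3
btree(2) = 7
btree(3) = 15
btree(4) = 31
btree(4) = 2^5 - 1 = 31


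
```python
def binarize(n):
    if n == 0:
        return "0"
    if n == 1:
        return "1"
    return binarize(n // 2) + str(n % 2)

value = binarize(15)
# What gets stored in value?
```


binarize(15)
= binarize(7) + "1"
= binarize(3) + "1" + "1"
= binarize(1) + "1" + "1" + "1"
= "1" + "1" + "1" + "1"
= "1111"


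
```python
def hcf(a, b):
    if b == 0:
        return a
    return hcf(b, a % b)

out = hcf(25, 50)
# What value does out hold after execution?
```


hcf(25, 50)
= hcf(50, 25 % 50) = hcf(50, 25)
= hcf(25, 50 % 25) = hcf(25, 0)
b == 0, return a = 25


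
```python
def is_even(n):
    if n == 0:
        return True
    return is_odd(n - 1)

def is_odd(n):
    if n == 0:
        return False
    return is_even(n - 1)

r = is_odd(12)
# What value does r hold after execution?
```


is_odd(12)
= is_even(11)
= is_odd(10)
= is_even(9)
= is_odd(8)
= is_even(7)
= is_odd(6)
= is_even(5)
= is_odd(4)
= is_even(3)
= is_odd(2)
= is_even(1)
= is_odd(0)
n == 0: return False
= False


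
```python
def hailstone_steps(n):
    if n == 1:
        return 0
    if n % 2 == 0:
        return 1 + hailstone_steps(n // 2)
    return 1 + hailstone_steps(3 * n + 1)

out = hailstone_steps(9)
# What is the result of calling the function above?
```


hailstone_steps(9)
9 is odd -> 3*9+1 = 28 -> hailstone_steps(28)
28 is even -> hailstone_steps(14)
14 is even -> hailstone_steps(7)
7 is odd -> 3*7+1 = 22 -> hailstone_steps(22)
22 is even -> hailstone_steps(11)
11 is odd -> 3*11+1 = 34 -> hailstone_steps(34)
34 is even -> hailstone_steps(17)
17 is odd -> 3*17+1 = 52 -> hailstone_steps(52)
52 is even -> hailstone_steps(26)
26 is even -> hailstone_steps(13)
13 is odd -> 3*13+1 = 40 -> hailstone_steps(40)
40 is even -> hailstone_steps(20)
20 is even -> hailstone_steps(10)
10 is even -> hailstone_steps(5)
5 is odd -> 3*5+1 = 16 -> hailstone_steps(16)
16 is even -> hailstone_steps(8)
8 is even -> hailstone_steps(4)
4 is even -> hailstone_steps(2)
2 is even -> hailstone_steps(1)
Reached 1 after 19 steps
= 19


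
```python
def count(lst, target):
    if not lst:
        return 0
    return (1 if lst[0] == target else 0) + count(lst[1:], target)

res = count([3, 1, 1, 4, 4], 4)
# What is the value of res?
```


count([3, 1, 1, 4, 4], 4)
lst[0]=3 != 4: 0 + count([1, 1, 4, 4], 4)
lst[0]=1 != 4: 0 + count([1, 4, 4], 4)
lst[0]=1 != 4: 0 + count([4, 4], 4)
lst[0]=4 == 4: 1 + count([4], 4)
lst[0]=4 == 4: 1 + count([], 4)
= 2


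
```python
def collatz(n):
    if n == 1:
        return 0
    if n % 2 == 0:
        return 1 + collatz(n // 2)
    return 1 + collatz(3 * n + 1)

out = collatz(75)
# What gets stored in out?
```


collatz(75)
75 is odd -> 3*75+1 = 226 -> collatz(226)
226 is even -> collatz(113)
113 is odd -> 3*113+1 = 340 -> collatz(340)
340 is even -> collatz(170)
170 is even -> collatz(85)
85 is odd -> 3*85+1 = 256 -> collatz(256)
256 is even -> collatz(128)
128 is even -> collatz(64)
64 is even -> collatz(32)
32 is even -> collatz(16)
16 is even -> collatz(8)
8 is even -> collatz(4)
4 is even -> collatz(2)
2 is even -> collatz(1)
Reached 1 after 14 steps
= 14


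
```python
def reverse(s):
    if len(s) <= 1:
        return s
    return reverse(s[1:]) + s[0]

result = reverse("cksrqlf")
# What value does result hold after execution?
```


reverse("cksrqlf")
= reverse("ksrqlf") + "c"
= reverse("srqlf") + "k" + "c"
= reverse("rqlf") + "s" + "k" + "c"
= reverse("qlf") + "r" + "s" + "k" + "c"
= reverse("lf") + "q" + "r" + "s" + "k" + "c"
= reverse("f") + "l" + "q" + "r" + "s" + "k" + "c"
= "f" + "l" + "q" + "r" + "s" + "k" + "c"
= "flqrskc"


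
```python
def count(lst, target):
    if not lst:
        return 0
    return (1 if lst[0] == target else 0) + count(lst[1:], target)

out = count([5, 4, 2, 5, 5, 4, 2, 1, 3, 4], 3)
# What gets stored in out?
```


count([5, 4, 2, 5, 5, 4, 2, 1, 3, 4], 3)
lst[0]=5 != 3: 0 + count([4, 2, 5, 5, 4, 2, 1, 3, 4], 3)
lst[0]=4 != 3: 0 + count([2, 5, 5, 4, 2, 1, 3, 4], 3)
lst[0]=2 != 3: 0 + count([5, 5, 4, 2, 1, 3, 4], 3)
lst[0]=5 != 3: 0 + count([5, 4, 2, 1, 3, 4], 3)
lst[0]=5 != 3: 0 + count([4, 2, 1, 3, 4], 3)
lst[0]=4 != 3: 0 + count([2, 1, 3, 4], 3)
lst[0]=2 != 3: 0 + count([1, 3, 4], 3)
lst[0]=1 != 3: 0 + count([3, 4], 3)
lst[0]=3 == 3: 1 + count([4], 3)
lst[0]=4 != 3: 0 + count([], 3)
= 1


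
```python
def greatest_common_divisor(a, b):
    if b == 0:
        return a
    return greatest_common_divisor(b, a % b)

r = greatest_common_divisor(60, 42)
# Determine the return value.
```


greatest_common_divisor(60, 42)
= greatest_common_divisor(42, 60 % 42) = greatest_common_divisor(42, 18)
= greatest_common_divisor(18, 42 % 18) = greatest_common_divisor(18, 6)
= greatest_common_divisor(6, 18 % 6) = greatest_common_divisor(6, 0)
b == 0, return a = 6


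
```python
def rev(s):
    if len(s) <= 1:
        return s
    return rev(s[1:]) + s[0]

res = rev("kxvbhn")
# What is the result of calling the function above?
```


rev("kxvbhn")
= rev("xvbhn") + "k"
= rev("vbhn") + "x" + "k"
= rev("bhn") + "v" + "x" + "k"
= rev("hn") + "b" + "v" + "x" + "k"
= rev("n") + "h" + "b" + "v" + "x" + "k"
= "n" + "h" + "b" + "v" + "x" + "k"
= "nhbvxk"


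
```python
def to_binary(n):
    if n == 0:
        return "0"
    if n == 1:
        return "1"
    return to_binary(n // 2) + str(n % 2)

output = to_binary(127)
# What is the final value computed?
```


to_binary(127)
= to_binary(63) + "1"
= to_binary(31) + "1" + "1"
= to_binary(15) + "1" + "1" + "1"
= to_binary(7) + "1" + "1" + "1" + "1"
= to_binary(3) + "1" + "1" + "1" + "1" + "1"
= to_binary(1) + "1" + "1" + "1" + "1" + "1" + "1"
= "1" + "1" + "1" + "1" + "1" + "1" + "1"
= "1111111"


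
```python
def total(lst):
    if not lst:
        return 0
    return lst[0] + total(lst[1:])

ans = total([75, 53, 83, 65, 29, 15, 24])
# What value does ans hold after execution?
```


total([75, 53, 83, 65, 29, 15, 24])
= 75 + total([53, 83, 65, 29, 15, 24])
= 75 + 53 + total([83, 65, 29, 15, 24])
= 75 + 53 + 83 + total([65, 29, 15, 24])
= 75 + 53 + 83 + 65 + total([29, 15, 24])
= 75 + 53 + 83 + 65 + 29 + total([15, 24])
= 75 + 53 + 83 + 65 + 29 + 15 + total([24])
= 75 + 53 + 83 + 65 + 29 + 15 + 24 + total([])
= 75 + 53 + 83 + 65 + 29 + 15 + 24 + 0
= 344


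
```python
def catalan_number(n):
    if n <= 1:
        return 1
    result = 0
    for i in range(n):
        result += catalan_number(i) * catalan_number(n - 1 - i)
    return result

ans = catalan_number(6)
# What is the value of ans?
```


catalan_number(6)
= sum of catalan_number(i) * catalan_number(6-1-i) for i in 0..5
First compute sub-values bottom-up:
  catalan_number(0) = 1, catalan_number(1) = 1
  catalan_number(2) = 1*1 + 1*1 = 2
  catalan_number(3) = 1*2 + 1*1 + 2*1 = 5
  catalan_number(4) = 1*5 + 1*2 + 2*1 + 5*1 = 14
  catalan_number(5) = 1*14 + 1*5 + 2*2 + 5*1 + 14*1 = 42
Now catalan_number(6):
  catalan_number(0)*catalan_number(5) = 1*42 = 42
  catalan_number(1)*catalan_number(4) = 1*14 = 14
  catalan_number(2)*catalan_number(3) = 2*5 = 10
  catalan_number(3)*catalan_number(2) = 5*2 = 10
  catalan_number(4)*catalan_number(1) = 14*1 = 14
  catalan_number(5)*catalan_number(0) = 42*1 = 42
= 42 + 14 + 10 + 10 + 14 + 42
= 132


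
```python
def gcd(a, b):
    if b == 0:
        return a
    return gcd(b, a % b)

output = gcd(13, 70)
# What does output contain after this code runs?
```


gcd(13, 70)
= gcd(70, 13 % 70) = gcd(70, 13)
= gcd(13, 70 % 13) = gcd(13, 5)
= gcd(5, 13 % 5) = gcd(5, 3)
= gcd(3, 5 % 3) = gcd(3, 2)
= gcd(2, 3 % 2) = gcd(2, 1)
= gcd(1, 2 % 1) = gcd(1, 0)
b == 0, return a = 1


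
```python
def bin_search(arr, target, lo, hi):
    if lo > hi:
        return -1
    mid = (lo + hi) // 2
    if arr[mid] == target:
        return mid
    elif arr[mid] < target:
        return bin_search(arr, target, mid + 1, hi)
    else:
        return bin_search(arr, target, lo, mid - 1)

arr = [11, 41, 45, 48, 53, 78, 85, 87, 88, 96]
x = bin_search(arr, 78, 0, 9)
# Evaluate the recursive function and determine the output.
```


bin_search(arr, 78, 0, 9)
lo=0, hi=9, mid=4, arr[mid]=53
53 < 78, search right half
lo=5, hi=9, mid=7, arr[mid]=87
87 > 78, search left half
lo=5, hi=6, mid=5, arr[mid]=78
arr[5] == 78, found at index 5
= 5


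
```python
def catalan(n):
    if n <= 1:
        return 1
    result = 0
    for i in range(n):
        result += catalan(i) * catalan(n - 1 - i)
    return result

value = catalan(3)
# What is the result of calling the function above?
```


catalan(3)
= sum of catalan(i) * catalan(3-1-i) for i in 0..2
First compute sub-values bottom-up:
  catalan(0) = 1, catalan(1) = 1
  catalan(2) = 1*1 + 1*1 = 2
Now catalan(3):
  catalan(0)*catalan(2) = 1*2 = 2
  catalan(1)*catalan(1) = 1*1 = 1
  catalan(2)*catalan(0) = 2*1 = 2
= 2 + 1 + 2
= 5


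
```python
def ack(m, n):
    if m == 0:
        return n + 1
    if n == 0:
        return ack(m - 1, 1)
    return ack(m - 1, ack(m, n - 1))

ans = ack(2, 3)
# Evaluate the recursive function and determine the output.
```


ack(2, 3)
= ack(1, ack(2, 2))
First compute ack(2, 2) = 7
= ack(1, 7)
= 9


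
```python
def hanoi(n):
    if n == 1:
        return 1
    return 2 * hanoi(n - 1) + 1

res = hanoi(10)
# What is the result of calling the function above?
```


hanoi(10)
= 2 * hanoi(9) + 1
= 2 * (2 * hanoi(8) + 1) + 1
= 2 * (2 * (2 * hanoi(7) + 1) + 1) + 1
= 2 * (2 * (2 * (2 * hanoi(6) + 1) + 1) + 1) + 1
= 2 * (2 * (2 * (2 * (2 * hanoi(5) + 1) + 1) + 1) + 1) + 1
= 2 * (2 * (2 * (2 * (2 * (2 * hanoi(4) + 1) + 1) + 1) + 1) + 1) + 1
= 2 * (2 * (2 * (2 * (2 * (2 * (2 * hanoi(3) + 1) + 1) + 1) + 1) + 1) + 1) + 1
= 2 * (2 * (2 * (2 * (2 * (2 * (2 * (2 * hanoi(2) + 1) + 1) + 1) + 1) + 1) + 1) + 1) + 1
= 2 * (2 * (2 * (2 * (2 * (2 * (2 * (2 * (2 * hanoi(1) + 1) + 1) + 1) + 1) + 1) + 1) + 1) + 1) + 1
Now compute bottom-up:
hanoi(1) = 1
hanoi(2) = 2 * 1 + 1 = 3
hanoi(3) = 2 * 3 + 1 = 7
hanoi(4) = 2 * 7 + 1 = 15
hanoi(5) = 2 * 15 + 1 = 31
hanoi(6) = 2 * 31 + 1 = 63
hanoi(7) = 2 * 63 + 1 = 127
hanoi(8) = 2 * 127 + 1 = 255
hanoi(9) = 2 * 255 + 1 = 511
hanoi(10) = 2 * 511 + 1 = 1023
= 1023


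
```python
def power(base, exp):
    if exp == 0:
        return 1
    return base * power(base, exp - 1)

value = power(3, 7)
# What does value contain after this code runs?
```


power(3, 7)
= 3 * power(3, 6)
= 3 * 3 * power(3, 5)
= 3 * 3 * 3 * power(3, 4)
= 3 * 3 * 3 * 3 * power(3, 3)
= 3 * 3 * 3 * 3 * 3 * power(3, 2)
= 3 * 3 * 3 * 3 * 3 * 3 * power(3, 1)
= 3 * 3 * 3 * 3 * 3 * 3 * 3 * power(3, 0)
= 3 * 3 * 3 * 3 * 3 * 3 * 3 * 1
= 2187


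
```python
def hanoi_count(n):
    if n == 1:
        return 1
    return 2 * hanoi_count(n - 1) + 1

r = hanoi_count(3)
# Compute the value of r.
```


hanoi_count(3)
= 2 * hanoi_count(2) + 1
= 2 * (2 * hanoi_count(1) + 1) + 1
Now compute bottom-up:
hanoi_count(1) = 1
hanoi_count(2) = 2 * 1 + 1 = 3
hanoi_count(3) = 2 * 3 + 1 = 7
= 7


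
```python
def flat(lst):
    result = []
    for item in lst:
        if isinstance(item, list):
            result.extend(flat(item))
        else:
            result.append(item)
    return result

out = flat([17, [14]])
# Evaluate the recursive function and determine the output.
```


flat([17, [14]])
Processing each element:
  17 is not a list -> append 17
  [14] is a list -> flat recursively -> [14]
= [17, 14]


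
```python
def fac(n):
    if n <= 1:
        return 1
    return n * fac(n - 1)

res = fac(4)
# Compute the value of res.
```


fac(4)
= 4 * fac(3)
= 4 * 3 * fac(2)
= 4 * 3 * 2 * fac(1)
= 4 * 3 * 2 * 1
= 24


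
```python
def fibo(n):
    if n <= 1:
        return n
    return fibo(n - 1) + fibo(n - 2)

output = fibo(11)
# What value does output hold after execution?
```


fibo(11)
= fibo(10) + fibo(9)
= (fibo(9) + fibo(8)) + fibo(9)
Computing bottom-up: fibo(0)=0, fibo(1)=1, fibo(2)=1, fibo(3)=2, fibo(4)=3, fibo(5)=5, fibo(6)=8, fibo(7)=13, fibo(8)=21, fibo(9)=34, fibo(10)=55, fibo(11)=89
= 89


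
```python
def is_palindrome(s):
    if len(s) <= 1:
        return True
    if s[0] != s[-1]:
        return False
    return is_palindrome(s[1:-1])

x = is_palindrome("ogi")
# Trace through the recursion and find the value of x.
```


is_palindrome("ogi")
"ogi": s[0]='o' != s[-1]='i' -> False
= False
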